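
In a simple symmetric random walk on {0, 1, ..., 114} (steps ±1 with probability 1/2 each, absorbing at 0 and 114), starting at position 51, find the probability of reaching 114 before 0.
P(hit 114 before 0) = 51/114 = 17/38

Let u_k = P(hit 114 before 0 | start at k). Then u_0 = 0, u_114 = 1, and u_k = u_{k-1}/2 + u_{k+1}/2 for 1 ≤ k ≤ 113. This harmonic recurrence is solved by u_k = k/114, giving u_51 = 51/114 = 17/38.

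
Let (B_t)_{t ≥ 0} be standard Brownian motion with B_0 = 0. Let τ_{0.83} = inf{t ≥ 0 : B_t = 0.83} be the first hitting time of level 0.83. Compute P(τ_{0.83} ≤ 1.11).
P(τ_{0.83} ≤ 1.11) = 2(1 − Φ(0.83/√1.11)) = 2(1 − Φ(0.7878)) ≈ 0.4308

By the reflection principle for standard BM, P(τ_b ≤ t) = 2 · P(B_t ≥ b). Since B_t ~ N(0, t), P(B_t ≥ 0.83) = 1 − Φ(0.83/√t) = 1 − Φ(0.83/√1.11) = 1 − Φ(0.7878) ≈ 0.21541. Doubling: P(τ_{0.83} ≤ 1.11) ≈ 2 · 0.21541 = 0.43082 ≈ 0.4308.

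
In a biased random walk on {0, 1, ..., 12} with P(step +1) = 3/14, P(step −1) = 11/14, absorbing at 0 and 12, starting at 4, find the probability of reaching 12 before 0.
P(hit 12 before 0) = (1 − (11/3)^4) / (1 − (11/3)^12) = 6561/215551363

Let u_k denote P(reach 12 before 0 | start at k). Boundary: u_0 = 0, u_12 = 1. Recurrence: u_k = 3/14·u_{k+1} + 11/14·u_{k-1} for 1 ≤ k ≤ 11. Try u_k = A + B·r^k with r = q/p = (11/14)/(3/14) = 11/3. Substitution satisfies the recurrence; boundary conditions give:
  u_k = (1 − r^k) / (1 − r^N) = (1 − (11/3)^4) / (1 − (11/3)^12) = 6561/215551363.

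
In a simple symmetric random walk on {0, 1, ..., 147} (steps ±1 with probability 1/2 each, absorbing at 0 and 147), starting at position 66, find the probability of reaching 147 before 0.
P(hit 147 before 0) = 66/147 = 22/49

Let u_k = P(hit 147 before 0 | start at k). Then u_0 = 0, u_147 = 1, and u_k = u_{k-1}/2 + u_{k+1}/2 for 1 ≤ k ≤ 146. This harmonic recurrence is solved by u_k = k/147, giving u_66 = 66/147 = 22/49.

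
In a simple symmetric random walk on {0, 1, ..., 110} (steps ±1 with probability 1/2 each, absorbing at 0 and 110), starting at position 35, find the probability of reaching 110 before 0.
P(hit 110 before 0) = 35/110 = 7/22

Let u_k = P(hit 110 before 0 | start at k). Then u_0 = 0, u_110 = 1, and u_k = u_{k-1}/2 + u_{k+1}/2 for 1 ≤ k ≤ 109. This harmonic recurrence is solved by u_k = k/110, giving u_35 = 35/110 = 7/22.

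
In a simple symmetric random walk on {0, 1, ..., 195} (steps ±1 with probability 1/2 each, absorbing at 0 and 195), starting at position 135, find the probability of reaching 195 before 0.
P(hit 195 before 0) = 135/195 = 9/13

Let u_k = P(hit 195 before 0 | start at k). Then u_0 = 0, u_195 = 1, and u_k = u_{k-1}/2 + u_{k+1}/2 for 1 ≤ k ≤ 194. This harmonic recurrence is solved by u_k = k/195, giving u_135 = 135/195 = 9/13.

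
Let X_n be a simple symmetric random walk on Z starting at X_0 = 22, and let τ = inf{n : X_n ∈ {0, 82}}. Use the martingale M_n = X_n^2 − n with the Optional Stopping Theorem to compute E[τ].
E[τ] = 1320

M_n = X_n^2 − n is a martingale (since E[X_{n+1}^2 | F_n] = X_n^2 + 1). By OST (τ has finite mean in a bounded region), E[M_τ] = E[M_0] = X_0^2 − 0 = 22^2 = 484. Also E[M_τ] = E[X_τ^2] − E[τ]. The walk exits at 0 or 82, with P(hit 82 first) = 22/82, so E[X_τ^2] = 82^2 · 22/82 + 0 = 1804. Thus E[τ] = E[X_τ^2] − E[M_τ] = 1804 − 484 = 1320 = 22(82 − 22) = 1320.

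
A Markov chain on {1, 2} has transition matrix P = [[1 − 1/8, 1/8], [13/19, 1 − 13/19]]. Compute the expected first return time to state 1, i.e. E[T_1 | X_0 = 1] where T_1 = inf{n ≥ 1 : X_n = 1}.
E[T_1 | X_0 = 1] = 1/π_1 = 123/104

For an irreducible recurrent Markov chain with stationary distribution π, E[T_i | X_0 = i] = 1/π_i (Kac's formula). Here π_1 = (13/19)/(1/8 + 13/19) = (13/19)/(123/152) = 104/123, so E[T_1 | X_0 = 1] = 1/π_1 = (1/8 + 13/19)/(13/19) = (123/152)/(13/19) = 123/104.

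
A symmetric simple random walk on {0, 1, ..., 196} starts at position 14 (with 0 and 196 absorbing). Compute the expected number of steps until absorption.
E[τ | X_0 = 14] = 2548

Let v_k = E[τ | X_0 = k]. Boundary: v_0 = v_196 = 0. Recurrence: v_k = 1 + (v_{k-1} + v_{k+1})/2 for 1 ≤ k ≤ 195. The particular solution to v_k − (v_{k-1} + v_{k+1})/2 = 1 is v_k = −k^2. Adding homogeneous solution A + B k and matching boundaries gives v_k = k (196 − k). Substituting k = 14: v_14 = 14 · 182 = 2548.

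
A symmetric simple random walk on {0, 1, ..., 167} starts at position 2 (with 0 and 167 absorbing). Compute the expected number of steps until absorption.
E[τ | X_0 = 2] = 330

Let v_k = E[τ | X_0 = k]. Boundary: v_0 = v_167 = 0. Recurrence: v_k = 1 + (v_{k-1} + v_{k+1})/2 for 1 ≤ k ≤ 166. The particular solution to v_k − (v_{k-1} + v_{k+1})/2 = 1 is v_k = −k^2. Adding homogeneous solution A + B k and matching boundaries gives v_k = k (167 − k). Substituting k = 2: v_2 = 2 · 165 = 330.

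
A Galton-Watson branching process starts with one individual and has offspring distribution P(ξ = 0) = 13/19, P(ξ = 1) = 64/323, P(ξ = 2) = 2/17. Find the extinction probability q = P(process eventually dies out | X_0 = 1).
q = 1

Mean offspring μ = 0·13/19 + 1·64/323 + 2·2/17 = 140/323 ≤ 1. For μ ≤ 1 with offspring not concentrated at 1, the Galton-Watson process goes extinct almost surely, so q = 1.
(Algebraic check: The pgf is f(s) = 13/19 + 64/323·s + 2/17·s². The extinction probability q is the smallest fixed point of f in [0, 1]. Setting s = f(s):
  2/17·s² + (64/323 − 1)·s + 13/19 = 0
  2/17·s² − (13/19 + 2/17)·s + 13/19 = 0
which factors as (s − 1)·(2/17·s − 13/19) = 0, giving roots s = 1 and s = (13/19)/(2/17) = 221/38. Since 221/38 ≥ 1, the smallest root in [0, 1] is s = 1.)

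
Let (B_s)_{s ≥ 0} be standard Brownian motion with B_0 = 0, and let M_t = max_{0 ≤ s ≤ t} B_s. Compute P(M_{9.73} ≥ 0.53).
P(M_{9.73} ≥ 0.53) = 2·P(B_{9.73} ≥ 0.53) = 2(1 − Φ(0.53/√9.73)) ≈ 0.8651

By the reflection principle for Brownian motion, P(M_t ≥ a) = 2 · P(B_t ≥ a) for a ≥ 0. Since B_t ~ N(0, t), P(B_t ≥ 0.53) = 1 − Φ(0.53/√t) = 1 − Φ(0.53/√9.73) = 1 − Φ(0.1699). So
  P(M_{9.73} ≥ 0.53) = 2(1 − Φ(0.1699)) ≈ 0.8651.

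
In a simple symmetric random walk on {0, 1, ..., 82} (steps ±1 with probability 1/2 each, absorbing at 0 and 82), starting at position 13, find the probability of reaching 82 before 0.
P(hit 82 before 0) = 13/82

Let u_k = P(hit 82 before 0 | start at k). Then u_0 = 0, u_82 = 1, and u_k = u_{k-1}/2 + u_{k+1}/2 for 1 ≤ k ≤ 81. This harmonic recurrence is solved by u_k = k/82, giving u_13 = 13/82.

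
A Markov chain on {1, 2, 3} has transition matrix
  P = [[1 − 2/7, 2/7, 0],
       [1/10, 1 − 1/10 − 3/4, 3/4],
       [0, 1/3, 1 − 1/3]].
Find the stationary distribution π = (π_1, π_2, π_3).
π = (7/72, 5/18, 5/8)

This is a birth-death chain on three states, which satisfies detailed balance: π_1 · P_{12} = π_2 · P_{21} and π_2 · P_{23} = π_3 · P_{32}.
From π_1 · 2/7 = π_2 · 1/10: π_2/π_1 = (2/7)/(1/10) = 20/7.
From π_2 · 3/4 = π_3 · 1/3: π_3/π_2 = (3/4)/(1/3) = 9/4.
Take π_1 proportional to 1; then unnormalized π = (1, 20/7, 45/7). Normalize by dividing by the sum 72/7:
  π = (7/72, 5/18, 5/8).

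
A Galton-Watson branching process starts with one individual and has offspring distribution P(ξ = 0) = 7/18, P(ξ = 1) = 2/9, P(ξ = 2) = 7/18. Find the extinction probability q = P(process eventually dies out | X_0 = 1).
q = 1

Mean offspring μ = 0·7/18 + 1·2/9 + 2·7/18 = 1 ≤ 1. For μ ≤ 1 with offspring not concentrated at 1, the Galton-Watson process goes extinct almost surely, so q = 1.
(Algebraic check: The pgf is f(s) = 7/18 + 2/9·s + 7/18·s². The extinction probability q is the smallest fixed point of f in [0, 1]. Setting s = f(s):
  7/18·s² + (2/9 − 1)·s + 7/18 = 0
  7/18·s² − (7/18 + 7/18)·s + 7/18 = 0
which factors as (s − 1)·(7/18·s − 7/18) = 0, giving roots s = 1 and s = (7/18)/(7/18) = 1. Since 1 ≥ 1, the smallest root in [0, 1] is s = 1.)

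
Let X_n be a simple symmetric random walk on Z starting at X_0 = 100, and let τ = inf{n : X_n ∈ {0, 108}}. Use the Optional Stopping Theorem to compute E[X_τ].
E[X_τ] = 100

X_n is a martingale and τ is a bounded-mean stopping time (indeed τ is finite a.s. with bounded expectation since the walk is in a bounded region). By the OST, E[X_τ] = E[X_0] = 100. Equivalently: E[X_τ] = 108 · P(hit 108 first) + 0 · P(hit 0 first) = 108 · (100/108) = 100.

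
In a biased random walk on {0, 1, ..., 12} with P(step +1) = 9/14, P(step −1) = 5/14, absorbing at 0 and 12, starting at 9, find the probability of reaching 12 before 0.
P(hit 12 before 0) = (1 − (5/9)^9) / (1 − (5/9)^12) = 465241239/467194364

Let u_k denote P(reach 12 before 0 | start at k). Boundary: u_0 = 0, u_12 = 1. Recurrence: u_k = 9/14·u_{k+1} + 5/14·u_{k-1} for 1 ≤ k ≤ 11. Try u_k = A + B·r^k with r = q/p = (5/14)/(9/14) = 5/9. Substitution satisfies the recurrence; boundary conditions give:
  u_k = (1 − r^k) / (1 − r^N) = (1 − (5/9)^9) / (1 − (5/9)^12) = 465241239/467194364.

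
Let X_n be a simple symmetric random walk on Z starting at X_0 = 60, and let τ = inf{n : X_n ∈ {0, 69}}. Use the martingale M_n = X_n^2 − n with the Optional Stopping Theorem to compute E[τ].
E[τ] = 540

M_n = X_n^2 − n is a martingale (since E[X_{n+1}^2 | F_n] = X_n^2 + 1). By OST (τ has finite mean in a bounded region), E[M_τ] = E[M_0] = X_0^2 − 0 = 60^2 = 3600. Also E[M_τ] = E[X_τ^2] − E[τ]. The walk exits at 0 or 69, with P(hit 69 first) = 60/69, so E[X_τ^2] = 69^2 · 60/69 + 0 = 4140. Thus E[τ] = E[X_τ^2] − E[M_τ] = 4140 − 3600 = 540 = 60(69 − 60) = 540.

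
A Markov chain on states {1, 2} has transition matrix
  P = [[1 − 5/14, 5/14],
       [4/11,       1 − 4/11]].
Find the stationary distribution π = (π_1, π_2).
π_1 = 56/111, π_2 = 55/111

Solve πP = π with π_1 + π_2 = 1. From πP = π: π_1 · (1 − 5/14) + π_2 · 4/11 = π_1 ⇒ π_2 · 4/11 = π_1 · 5/14 ⇒ π_2/π_1 = (5/14)/(4/11) = 55/56. Together with π_1 + π_2 = 1:
  π_1 = (4/11)/(5/14 + 4/11) = (4/11)/(111/154) = 56/111,
  π_2 = (5/14)/(5/14 + 4/11) = (5/14)/(111/154) = 55/111.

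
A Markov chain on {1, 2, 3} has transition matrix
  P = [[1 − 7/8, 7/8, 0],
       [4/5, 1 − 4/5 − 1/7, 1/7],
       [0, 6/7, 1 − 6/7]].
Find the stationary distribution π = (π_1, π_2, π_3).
π = (192/437, 210/437, 35/437)

This is a birth-death chain on three states, which satisfies detailed balance: π_1 · P_{12} = π_2 · P_{21} and π_2 · P_{23} = π_3 · P_{32}.
From π_1 · 7/8 = π_2 · 4/5: π_2/π_1 = (7/8)/(4/5) = 35/32.
From π_2 · 1/7 = π_3 · 6/7: π_3/π_2 = (1/7)/(6/7) = 1/6.
Take π_1 proportional to 1; then unnormalized π = (1, 35/32, 35/192). Normalize by dividing by the sum 437/192:
  π = (192/437, 210/437, 35/437).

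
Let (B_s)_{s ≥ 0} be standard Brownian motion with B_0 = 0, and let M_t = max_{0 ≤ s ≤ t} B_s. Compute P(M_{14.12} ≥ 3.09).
P(M_{14.12} ≥ 3.09) = 2·P(B_{14.12} ≥ 3.09) = 2(1 − Φ(3.09/√14.12)) ≈ 0.4109

By the reflection principle for Brownian motion, P(M_t ≥ a) = 2 · P(B_t ≥ a) for a ≥ 0. Since B_t ~ N(0, t), P(B_t ≥ 3.09) = 1 − Φ(3.09/√t) = 1 − Φ(3.09/√14.12) = 1 − Φ(0.8223). So
  P(M_{14.12} ≥ 3.09) = 2(1 − Φ(0.8223)) ≈ 0.4109.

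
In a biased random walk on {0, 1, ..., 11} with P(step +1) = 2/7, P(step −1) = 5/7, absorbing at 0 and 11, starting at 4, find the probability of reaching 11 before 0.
P(hit 11 before 0) = (1 − (5/2)^4) / (1 − (5/2)^11) = 25984/16275359

Let u_k denote P(reach 11 before 0 | start at k). Boundary: u_0 = 0, u_11 = 1. Recurrence: u_k = 2/7·u_{k+1} + 5/7·u_{k-1} for 1 ≤ k ≤ 10. Try u_k = A + B·r^k with r = q/p = (5/7)/(2/7) = 5/2. Substitution satisfies the recurrence; boundary conditions give:
  u_k = (1 − r^k) / (1 − r^N) = (1 − (5/2)^4) / (1 − (5/2)^11) = 25984/16275359.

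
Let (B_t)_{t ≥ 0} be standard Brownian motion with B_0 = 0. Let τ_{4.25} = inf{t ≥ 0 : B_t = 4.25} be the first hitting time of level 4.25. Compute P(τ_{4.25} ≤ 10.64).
P(τ_{4.25} ≤ 10.64) = 2(1 − Φ(4.25/√10.64)) = 2(1 − Φ(1.3029)) ≈ 0.1926

By the reflection principle for standard BM, P(τ_b ≤ t) = 2 · P(B_t ≥ b). Since B_t ~ N(0, t), P(B_t ≥ 4.25) = 1 − Φ(4.25/√t) = 1 − Φ(4.25/√10.64) = 1 − Φ(1.3029) ≈ 0.09630. Doubling: P(τ_{4.25} ≤ 10.64) ≈ 2 · 0.09630 = 0.19260 ≈ 0.1926.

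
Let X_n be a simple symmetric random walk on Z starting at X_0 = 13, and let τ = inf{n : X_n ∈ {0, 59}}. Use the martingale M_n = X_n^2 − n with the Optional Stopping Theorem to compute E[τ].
E[τ] = 598

M_n = X_n^2 − n is a martingale (since E[X_{n+1}^2 | F_n] = X_n^2 + 1). By OST (τ has finite mean in a bounded region), E[M_τ] = E[M_0] = X_0^2 − 0 = 13^2 = 169. Also E[M_τ] = E[X_τ^2] − E[τ]. The walk exits at 0 or 59, with P(hit 59 first) = 13/59, so E[X_τ^2] = 59^2 · 13/59 + 0 = 767. Thus E[τ] = E[X_τ^2] − E[M_τ] = 767 − 169 = 598 = 13(59 − 13) = 598.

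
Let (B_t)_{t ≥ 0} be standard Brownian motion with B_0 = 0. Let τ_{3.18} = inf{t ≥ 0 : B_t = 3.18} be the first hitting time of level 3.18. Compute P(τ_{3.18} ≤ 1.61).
P(τ_{3.18} ≤ 1.61) = 2(1 − Φ(3.18/√1.61)) = 2(1 − Φ(2.5062)) ≈ 0.0122

By the reflection principle for standard BM, P(τ_b ≤ t) = 2 · P(B_t ≥ b). Since B_t ~ N(0, t), P(B_t ≥ 3.18) = 1 − Φ(3.18/√t) = 1 − Φ(3.18/√1.61) = 1 − Φ(2.5062) ≈ 0.00610. Doubling: P(τ_{3.18} ≤ 1.61) ≈ 2 · 0.00610 = 0.01220 ≈ 0.0122.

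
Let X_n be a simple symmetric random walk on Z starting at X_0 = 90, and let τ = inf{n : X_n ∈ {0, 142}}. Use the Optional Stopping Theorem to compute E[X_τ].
E[X_τ] = 90

X_n is a martingale and τ is a bounded-mean stopping time (indeed τ is finite a.s. with bounded expectation since the walk is in a bounded region). By the OST, E[X_τ] = E[X_0] = 90. Equivalently: E[X_τ] = 142 · P(hit 142 first) + 0 · P(hit 0 first) = 142 · (90/142) = 90.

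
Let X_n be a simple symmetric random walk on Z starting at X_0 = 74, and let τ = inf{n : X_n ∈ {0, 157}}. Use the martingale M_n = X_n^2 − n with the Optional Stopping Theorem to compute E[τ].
E[τ] = 6142

M_n = X_n^2 − n is a martingale (since E[X_{n+1}^2 | F_n] = X_n^2 + 1). By OST (τ has finite mean in a bounded region), E[M_τ] = E[M_0] = X_0^2 − 0 = 74^2 = 5476. Also E[M_τ] = E[X_τ^2] − E[τ]. The walk exits at 0 or 157, with P(hit 157 first) = 74/157, so E[X_τ^2] = 157^2 · 74/157 + 0 = 11618. Thus E[τ] = E[X_τ^2] − E[M_τ] = 11618 − 5476 = 6142 = 74(157 − 74) = 6142.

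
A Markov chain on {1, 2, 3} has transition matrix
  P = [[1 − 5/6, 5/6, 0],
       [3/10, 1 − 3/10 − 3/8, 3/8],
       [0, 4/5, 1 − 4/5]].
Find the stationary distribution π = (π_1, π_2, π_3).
π = (288/1463, 800/1463, 375/1463)

This is a birth-death chain on three states, which satisfies detailed balance: π_1 · P_{12} = π_2 · P_{21} and π_2 · P_{23} = π_3 · P_{32}.
From π_1 · 5/6 = π_2 · 3/10: π_2/π_1 = (5/6)/(3/10) = 25/9.
From π_2 · 3/8 = π_3 · 4/5: π_3/π_2 = (3/8)/(4/5) = 15/32.
Take π_1 proportional to 1; then unnormalized π = (1, 25/9, 125/96). Normalize by dividing by the sum 1463/288:
  π = (288/1463, 800/1463, 375/1463).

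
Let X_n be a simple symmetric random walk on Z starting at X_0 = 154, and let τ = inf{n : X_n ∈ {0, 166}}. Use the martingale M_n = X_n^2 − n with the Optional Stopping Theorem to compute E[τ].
E[τ] = 1848

M_n = X_n^2 − n is a martingale (since E[X_{n+1}^2 | F_n] = X_n^2 + 1). By OST (τ has finite mean in a bounded region), E[M_τ] = E[M_0] = X_0^2 − 0 = 154^2 = 23716. Also E[M_τ] = E[X_τ^2] − E[τ]. The walk exits at 0 or 166, with P(hit 166 first) = 154/166, so E[X_τ^2] = 166^2 · 154/166 + 0 = 25564. Thus E[τ] = E[X_τ^2] − E[M_τ] = 25564 − 23716 = 1848 = 154(166 − 154) = 1848.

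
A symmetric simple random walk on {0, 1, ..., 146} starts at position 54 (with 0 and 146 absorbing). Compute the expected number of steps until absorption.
E[τ | X_0 = 54] = 4968

Let v_k = E[τ | X_0 = k]. Boundary: v_0 = v_146 = 0. Recurrence: v_k = 1 + (v_{k-1} + v_{k+1})/2 for 1 ≤ k ≤ 145. The particular solution to v_k − (v_{k-1} + v_{k+1})/2 = 1 is v_k = −k^2. Adding homogeneous solution A + B k and matching boundaries gives v_k = k (146 − k). Substituting k = 54: v_54 = 54 · 92 = 4968.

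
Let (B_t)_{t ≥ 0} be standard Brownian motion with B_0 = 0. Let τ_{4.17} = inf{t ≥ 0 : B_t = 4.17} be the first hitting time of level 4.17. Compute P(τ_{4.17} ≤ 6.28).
P(τ_{4.17} ≤ 6.28) = 2(1 − Φ(4.17/√6.28)) = 2(1 − Φ(1.6640)) ≈ 0.0961

By the reflection principle for standard BM, P(τ_b ≤ t) = 2 · P(B_t ≥ b). Since B_t ~ N(0, t), P(B_t ≥ 4.17) = 1 − Φ(4.17/√t) = 1 − Φ(4.17/√6.28) = 1 − Φ(1.6640) ≈ 0.04806. Doubling: P(τ_{4.17} ≤ 6.28) ≈ 2 · 0.04806 = 0.09612 ≈ 0.0961.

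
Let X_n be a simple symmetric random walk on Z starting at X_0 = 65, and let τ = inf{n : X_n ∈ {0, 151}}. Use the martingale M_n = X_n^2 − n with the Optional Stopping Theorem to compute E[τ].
E[τ] = 5590

M_n = X_n^2 − n is a martingale (since E[X_{n+1}^2 | F_n] = X_n^2 + 1). By OST (τ has finite mean in a bounded region), E[M_τ] = E[M_0] = X_0^2 − 0 = 65^2 = 4225. Also E[M_τ] = E[X_τ^2] − E[τ]. The walk exits at 0 or 151, with P(hit 151 first) = 65/151, so E[X_τ^2] = 151^2 · 65/151 + 0 = 9815. Thus E[τ] = E[X_τ^2] − E[M_τ] = 9815 − 4225 = 5590 = 65(151 − 65) = 5590.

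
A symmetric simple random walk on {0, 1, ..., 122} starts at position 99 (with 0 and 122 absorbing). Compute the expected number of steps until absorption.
E[τ | X_0 = 99] = 2277

Let v_k = E[τ | X_0 = k]. Boundary: v_0 = v_122 = 0. Recurrence: v_k = 1 + (v_{k-1} + v_{k+1})/2 for 1 ≤ k ≤ 121. The particular solution to v_k − (v_{k-1} + v_{k+1})/2 = 1 is v_k = −k^2. Adding homogeneous solution A + B k and matching boundaries gives v_k = k (122 − k). Substituting k = 99: v_99 = 99 · 23 = 2277.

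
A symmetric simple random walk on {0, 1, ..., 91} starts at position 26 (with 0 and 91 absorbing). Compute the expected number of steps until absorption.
E[τ | X_0 = 26] = 1690

Let v_k = E[τ | X_0 = k]. Boundary: v_0 = v_91 = 0. Recurrence: v_k = 1 + (v_{k-1} + v_{k+1})/2 for 1 ≤ k ≤ 90. The particular solution to v_k − (v_{k-1} + v_{k+1})/2 = 1 is v_k = −k^2. Adding homogeneous solution A + B k and matching boundaries gives v_k = k (91 − k). Substituting k = 26: v_26 = 26 · 65 = 1690.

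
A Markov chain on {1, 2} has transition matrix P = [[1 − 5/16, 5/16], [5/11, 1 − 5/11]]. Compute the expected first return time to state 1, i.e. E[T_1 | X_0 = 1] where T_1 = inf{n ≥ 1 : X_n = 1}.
E[T_1 | X_0 = 1] = 1/π_1 = 27/16

For an irreducible recurrent Markov chain with stationary distribution π, E[T_i | X_0 = i] = 1/π_i (Kac's formula). Here π_1 = (5/11)/(5/16 + 5/11) = (5/11)/(135/176) = 16/27, so E[T_1 | X_0 = 1] = 1/π_1 = (5/16 + 5/11)/(5/11) = (135/176)/(5/11) = 27/16.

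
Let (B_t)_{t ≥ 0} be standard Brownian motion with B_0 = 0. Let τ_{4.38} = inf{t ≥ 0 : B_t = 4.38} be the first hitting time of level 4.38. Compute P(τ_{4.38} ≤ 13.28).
P(τ_{4.38} ≤ 13.28) = 2(1 − Φ(4.38/√13.28)) = 2(1 − Φ(1.2019)) ≈ 0.2294

By the reflection principle for standard BM, P(τ_b ≤ t) = 2 · P(B_t ≥ b). Since B_t ~ N(0, t), P(B_t ≥ 4.38) = 1 − Φ(4.38/√t) = 1 − Φ(4.38/√13.28) = 1 − Φ(1.2019) ≈ 0.11470. Doubling: P(τ_{4.38} ≤ 13.28) ≈ 2 · 0.11470 = 0.22940 ≈ 0.2294.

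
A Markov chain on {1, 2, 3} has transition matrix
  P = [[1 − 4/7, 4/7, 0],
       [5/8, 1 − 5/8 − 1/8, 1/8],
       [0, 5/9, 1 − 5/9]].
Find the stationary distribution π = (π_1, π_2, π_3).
π = (25/53, 160/371, 36/371)

This is a birth-death chain on three states, which satisfies detailed balance: π_1 · P_{12} = π_2 · P_{21} and π_2 · P_{23} = π_3 · P_{32}.
From π_1 · 4/7 = π_2 · 5/8: π_2/π_1 = (4/7)/(5/8) = 32/35.
From π_2 · 1/8 = π_3 · 5/9: π_3/π_2 = (1/8)/(5/9) = 9/40.
Take π_1 proportional to 1; then unnormalized π = (1, 32/35, 36/175). Normalize by dividing by the sum 53/25:
  π = (25/53, 160/371, 36/371).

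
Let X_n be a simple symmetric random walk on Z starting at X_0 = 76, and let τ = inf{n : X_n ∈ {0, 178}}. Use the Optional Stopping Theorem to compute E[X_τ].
E[X_τ] = 76

X_n is a martingale and τ is a bounded-mean stopping time (indeed τ is finite a.s. with bounded expectation since the walk is in a bounded region). By the OST, E[X_τ] = E[X_0] = 76. Equivalently: E[X_τ] = 178 · P(hit 178 first) + 0 · P(hit 0 first) = 178 · (76/178) = 76.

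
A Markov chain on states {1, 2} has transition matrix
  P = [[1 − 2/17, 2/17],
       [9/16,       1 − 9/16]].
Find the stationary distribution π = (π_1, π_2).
π_1 = 153/185, π_2 = 32/185

Solve πP = π with π_1 + π_2 = 1. From πP = π: π_1 · (1 − 2/17) + π_2 · 9/16 = π_1 ⇒ π_2 · 9/16 = π_1 · 2/17 ⇒ π_2/π_1 = (2/17)/(9/16) = 32/153. Together with π_1 + π_2 = 1:
  π_1 = (9/16)/(2/17 + 9/16) = (9/16)/(185/272) = 153/185,
  π_2 = (2/17)/(2/17 + 9/16) = (2/17)/(185/272) = 32/185.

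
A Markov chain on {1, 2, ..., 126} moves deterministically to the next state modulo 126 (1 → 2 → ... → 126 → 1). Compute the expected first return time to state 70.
E[T_70 | X_0 = 70] = 126

The chain cycles deterministically, so starting at state 70 it returns in exactly 126 steps. Equivalently, the stationary distribution is uniform π_j = 1/126 for every state j, so by Kac's formula E[T_70] = 1/π_70 = 126.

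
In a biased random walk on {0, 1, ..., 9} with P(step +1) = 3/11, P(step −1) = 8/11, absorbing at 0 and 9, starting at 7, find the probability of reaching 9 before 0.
P(hit 9 before 0) = (1 − (8/3)^7) / (1 − (8/3)^9) = 3770937/26839609

Let u_k denote P(reach 9 before 0 | start at k). Boundary: u_0 = 0, u_9 = 1. Recurrence: u_k = 3/11·u_{k+1} + 8/11·u_{k-1} for 1 ≤ k ≤ 8. Try u_k = A + B·r^k with r = q/p = (8/11)/(3/11) = 8/3. Substitution satisfies the recurrence; boundary conditions give:
  u_k = (1 − r^k) / (1 − r^N) = (1 − (8/3)^7) / (1 − (8/3)^9) = 3770937/26839609.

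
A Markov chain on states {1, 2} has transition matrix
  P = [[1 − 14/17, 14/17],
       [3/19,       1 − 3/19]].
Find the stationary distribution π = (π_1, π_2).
π_1 = 51/317, π_2 = 266/317

Solve πP = π with π_1 + π_2 = 1. From πP = π: π_1 · (1 − 14/17) + π_2 · 3/19 = π_1 ⇒ π_2 · 3/19 = π_1 · 14/17 ⇒ π_2/π_1 = (14/17)/(3/19) = 266/51. Together with π_1 + π_2 = 1:
  π_1 = (3/19)/(14/17 + 3/19) = (3/19)/(317/323) = 51/317,
  π_2 = (14/17)/(14/17 + 3/19) = (14/17)/(317/323) = 266/317.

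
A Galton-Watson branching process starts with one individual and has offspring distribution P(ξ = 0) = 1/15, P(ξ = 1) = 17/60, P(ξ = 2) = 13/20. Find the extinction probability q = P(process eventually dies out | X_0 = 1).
q = 4/39

The pgf is f(s) = 1/15 + 17/60·s + 13/20·s². The extinction probability q is the smallest fixed point of f in [0, 1]. Setting s = f(s):
  13/20·s² + (17/60 − 1)·s + 1/15 = 0
  13/20·s² − (1/15 + 13/20)·s + 1/15 = 0
which factors as (s − 1)·(13/20·s − 1/15) = 0, giving roots s = 1 and s = (1/15)/(13/20) = 4/39.
Mean offspring μ = 17/60 + 2·13/20 = 19/12 > 1 (supercritical), so q < 1. The extinction probability is the smaller root: q = (1/15)/(13/20) = 4/39.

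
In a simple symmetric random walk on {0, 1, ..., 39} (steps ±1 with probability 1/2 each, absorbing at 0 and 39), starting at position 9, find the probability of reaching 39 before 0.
P(hit 39 before 0) = 9/39 = 3/13

Let u_k = P(hit 39 before 0 | start at k). Then u_0 = 0, u_39 = 1, and u_k = u_{k-1}/2 + u_{k+1}/2 for 1 ≤ k ≤ 38. This harmonic recurrence is solved by u_k = k/39, giving u_9 = 9/39 = 3/13.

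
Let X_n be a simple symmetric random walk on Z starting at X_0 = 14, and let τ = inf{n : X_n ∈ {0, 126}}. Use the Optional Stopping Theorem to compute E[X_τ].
E[X_τ] = 14

X_n is a martingale and τ is a bounded-mean stopping time (indeed τ is finite a.s. with bounded expectation since the walk is in a bounded region). By the OST, E[X_τ] = E[X_0] = 14. Equivalently: E[X_τ] = 126 · P(hit 126 first) + 0 · P(hit 0 first) = 126 · (14/126) = 14.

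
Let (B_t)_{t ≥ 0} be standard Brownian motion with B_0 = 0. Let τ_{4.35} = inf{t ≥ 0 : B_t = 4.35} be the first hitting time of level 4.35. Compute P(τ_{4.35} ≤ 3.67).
P(τ_{4.35} ≤ 3.67) = 2(1 − Φ(4.35/√3.67)) = 2(1 − Φ(2.2707)) ≈ 0.0232

By the reflection principle for standard BM, P(τ_b ≤ t) = 2 · P(B_t ≥ b). Since B_t ~ N(0, t), P(B_t ≥ 4.35) = 1 − Φ(4.35/√t) = 1 − Φ(4.35/√3.67) = 1 − Φ(2.2707) ≈ 0.01158. Doubling: P(τ_{4.35} ≤ 3.67) ≈ 2 · 0.01158 = 0.02316 ≈ 0.0232.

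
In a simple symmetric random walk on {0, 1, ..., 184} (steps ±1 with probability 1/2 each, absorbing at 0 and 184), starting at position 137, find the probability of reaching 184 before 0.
P(hit 184 before 0) = 137/184

Let u_k = P(hit 184 before 0 | start at k). Then u_0 = 0, u_184 = 1, and u_k = u_{k-1}/2 + u_{k+1}/2 for 1 ≤ k ≤ 183. This harmonic recurrence is solved by u_k = k/184, giving u_137 = 137/184.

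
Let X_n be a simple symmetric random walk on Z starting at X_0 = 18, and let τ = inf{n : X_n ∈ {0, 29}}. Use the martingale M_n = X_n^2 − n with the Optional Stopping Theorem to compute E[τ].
E[τ] = 198

M_n = X_n^2 − n is a martingale (since E[X_{n+1}^2 | F_n] = X_n^2 + 1). By OST (τ has finite mean in a bounded region), E[M_τ] = E[M_0] = X_0^2 − 0 = 18^2 = 324. Also E[M_τ] = E[X_τ^2] − E[τ]. The walk exits at 0 or 29, with P(hit 29 first) = 18/29, so E[X_τ^2] = 29^2 · 18/29 + 0 = 522. Thus E[τ] = E[X_τ^2] − E[M_τ] = 522 − 324 = 198 = 18(29 − 18) = 198.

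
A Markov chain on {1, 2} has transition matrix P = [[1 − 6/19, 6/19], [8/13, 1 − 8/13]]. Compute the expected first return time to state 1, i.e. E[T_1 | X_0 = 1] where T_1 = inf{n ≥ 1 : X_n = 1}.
E[T_1 | X_0 = 1] = 1/π_1 = 115/76

For an irreducible recurrent Markov chain with stationary distribution π, E[T_i | X_0 = i] = 1/π_i (Kac's formula). Here π_1 = (8/13)/(6/19 + 8/13) = (8/13)/(230/247) = 76/115, so E[T_1 | X_0 = 1] = 1/π_1 = (6/19 + 8/13)/(8/13) = (230/247)/(8/13) = 115/76.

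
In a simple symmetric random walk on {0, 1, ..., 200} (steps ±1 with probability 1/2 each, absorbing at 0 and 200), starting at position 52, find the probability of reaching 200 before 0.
P(hit 200 before 0) = 52/200 = 13/50

Let u_k = P(hit 200 before 0 | start at k). Then u_0 = 0, u_200 = 1, and u_k = u_{k-1}/2 + u_{k+1}/2 for 1 ≤ k ≤ 199. This harmonic recurrence is solved by u_k = k/200, giving u_52 = 52/200 = 13/50.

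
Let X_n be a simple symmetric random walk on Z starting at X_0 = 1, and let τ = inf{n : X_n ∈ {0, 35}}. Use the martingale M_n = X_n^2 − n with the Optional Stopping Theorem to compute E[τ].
E[τ] = 34

M_n = X_n^2 − n is a martingale (since E[X_{n+1}^2 | F_n] = X_n^2 + 1). By OST (τ has finite mean in a bounded region), E[M_τ] = E[M_0] = X_0^2 − 0 = 1^2 = 1. Also E[M_τ] = E[X_τ^2] − E[τ]. The walk exits at 0 or 35, with P(hit 35 first) = 1/35, so E[X_τ^2] = 35^2 · 1/35 + 0 = 35. Thus E[τ] = E[X_τ^2] − E[M_τ] = 35 − 1 = 34 = 1(35 − 1) = 34.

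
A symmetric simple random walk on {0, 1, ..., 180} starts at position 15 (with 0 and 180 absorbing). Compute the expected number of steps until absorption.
E[τ | X_0 = 15] = 2475

Let v_k = E[τ | X_0 = k]. Boundary: v_0 = v_180 = 0. Recurrence: v_k = 1 + (v_{k-1} + v_{k+1})/2 for 1 ≤ k ≤ 179. The particular solution to v_k − (v_{k-1} + v_{k+1})/2 = 1 is v_k = −k^2. Adding homogeneous solution A + B k and matching boundaries gives v_k = k (180 − k). Substituting k = 15: v_15 = 15 · 165 = 2475.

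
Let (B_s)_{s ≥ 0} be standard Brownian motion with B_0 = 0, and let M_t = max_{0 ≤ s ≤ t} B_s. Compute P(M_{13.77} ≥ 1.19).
P(M_{13.77} ≥ 1.19) = 2·P(B_{13.77} ≥ 1.19) = 2(1 − Φ(1.19/√13.77)) ≈ 0.7484

By the reflection principle for Brownian motion, P(M_t ≥ a) = 2 · P(B_t ≥ a) for a ≥ 0. Since B_t ~ N(0, t), P(B_t ≥ 1.19) = 1 − Φ(1.19/√t) = 1 − Φ(1.19/√13.77) = 1 − Φ(0.3207). So
  P(M_{13.77} ≥ 1.19) = 2(1 − Φ(0.3207)) ≈ 0.7484.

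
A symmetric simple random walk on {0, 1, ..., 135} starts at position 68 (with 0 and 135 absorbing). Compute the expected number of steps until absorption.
E[τ | X_0 = 68] = 4556

Let v_k = E[τ | X_0 = k]. Boundary: v_0 = v_135 = 0. Recurrence: v_k = 1 + (v_{k-1} + v_{k+1})/2 for 1 ≤ k ≤ 134. The particular solution to v_k − (v_{k-1} + v_{k+1})/2 = 1 is v_k = −k^2. Adding homogeneous solution A + B k and matching boundaries gives v_k = k (135 − k). Substituting k = 68: v_68 = 68 · 67 = 4556.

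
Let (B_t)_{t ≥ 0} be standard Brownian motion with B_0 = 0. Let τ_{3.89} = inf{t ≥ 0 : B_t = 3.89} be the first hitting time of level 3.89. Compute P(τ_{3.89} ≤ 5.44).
P(τ_{3.89} ≤ 5.44) = 2(1 − Φ(3.89/√5.44)) = 2(1 − Φ(1.6678)) ≈ 0.0954

By the reflection principle for standard BM, P(τ_b ≤ t) = 2 · P(B_t ≥ b). Since B_t ~ N(0, t), P(B_t ≥ 3.89) = 1 − Φ(3.89/√t) = 1 − Φ(3.89/√5.44) = 1 − Φ(1.6678) ≈ 0.04768. Doubling: P(τ_{3.89} ≤ 5.44) ≈ 2 · 0.04768 = 0.09536 ≈ 0.0954.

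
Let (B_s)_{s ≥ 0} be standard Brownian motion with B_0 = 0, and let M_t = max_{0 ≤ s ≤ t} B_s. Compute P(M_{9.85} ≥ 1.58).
P(M_{9.85} ≥ 1.58) = 2·P(B_{9.85} ≥ 1.58) = 2(1 − Φ(1.58/√9.85)) ≈ 0.6147

By the reflection principle for Brownian motion, P(M_t ≥ a) = 2 · P(B_t ≥ a) for a ≥ 0. Since B_t ~ N(0, t), P(B_t ≥ 1.58) = 1 − Φ(1.58/√t) = 1 − Φ(1.58/√9.85) = 1 − Φ(0.5034). So
  P(M_{9.85} ≥ 1.58) = 2(1 − Φ(0.5034)) ≈ 0.6147.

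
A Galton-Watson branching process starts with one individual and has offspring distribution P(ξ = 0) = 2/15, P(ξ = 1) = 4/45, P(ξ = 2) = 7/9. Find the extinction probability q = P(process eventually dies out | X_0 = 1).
q = 6/35

The pgf is f(s) = 2/15 + 4/45·s + 7/9·s². The extinction probability q is the smallest fixed point of f in [0, 1]. Setting s = f(s):
  7/9·s² + (4/45 − 1)·s + 2/15 = 0
  7/9·s² − (2/15 + 7/9)·s + 2/15 = 0
which factors as (s − 1)·(7/9·s − 2/15) = 0, giving roots s = 1 and s = (2/15)/(7/9) = 6/35.
Mean offspring μ = 4/45 + 2·7/9 = 74/45 > 1 (supercritical), so q < 1. The extinction probability is the smaller root: q = (2/15)/(7/9) = 6/35.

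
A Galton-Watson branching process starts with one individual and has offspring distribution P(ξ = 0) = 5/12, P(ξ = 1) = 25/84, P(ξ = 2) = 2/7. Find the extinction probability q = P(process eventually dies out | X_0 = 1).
q = 1

Mean offspring μ = 0·5/12 + 1·25/84 + 2·2/7 = 73/84 ≤ 1. For μ ≤ 1 with offspring not concentrated at 1, the Galton-Watson process goes extinct almost surely, so q = 1.
(Algebraic check: The pgf is f(s) = 5/12 + 25/84·s + 2/7·s². The extinction probability q is the smallest fixed point of f in [0, 1]. Setting s = f(s):
  2/7·s² + (25/84 − 1)·s + 5/12 = 0
  2/7·s² − (5/12 + 2/7)·s + 5/12 = 0
which factors as (s − 1)·(2/7·s − 5/12) = 0, giving roots s = 1 and s = (5/12)/(2/7) = 35/24. Since 35/24 ≥ 1, the smallest root in [0, 1] is s = 1.)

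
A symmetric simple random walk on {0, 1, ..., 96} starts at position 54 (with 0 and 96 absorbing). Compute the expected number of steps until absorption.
E[τ | X_0 = 54] = 2268

Let v_k = E[τ | X_0 = k]. Boundary: v_0 = v_96 = 0. Recurrence: v_k = 1 + (v_{k-1} + v_{k+1})/2 for 1 ≤ k ≤ 95. The particular solution to v_k − (v_{k-1} + v_{k+1})/2 = 1 is v_k = −k^2. Adding homogeneous solution A + B k and matching boundaries gives v_k = k (96 − k). Substituting k = 54: v_54 = 54 · 42 = 2268.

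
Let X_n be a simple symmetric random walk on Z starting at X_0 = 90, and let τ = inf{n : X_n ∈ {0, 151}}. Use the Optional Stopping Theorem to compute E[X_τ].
E[X_τ] = 90

X_n is a martingale and τ is a bounded-mean stopping time (indeed τ is finite a.s. with bounded expectation since the walk is in a bounded region). By the OST, E[X_τ] = E[X_0] = 90. Equivalently: E[X_τ] = 151 · P(hit 151 first) + 0 · P(hit 0 first) = 151 · (90/151) = 90.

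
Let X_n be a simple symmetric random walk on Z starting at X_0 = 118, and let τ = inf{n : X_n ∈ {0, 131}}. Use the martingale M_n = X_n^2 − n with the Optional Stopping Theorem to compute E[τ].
E[τ] = 1534

M_n = X_n^2 − n is a martingale (since E[X_{n+1}^2 | F_n] = X_n^2 + 1). By OST (τ has finite mean in a bounded region), E[M_τ] = E[M_0] = X_0^2 − 0 = 118^2 = 13924. Also E[M_τ] = E[X_τ^2] − E[τ]. The walk exits at 0 or 131, with P(hit 131 first) = 118/131, so E[X_τ^2] = 131^2 · 118/131 + 0 = 15458. Thus E[τ] = E[X_τ^2] − E[M_τ] = 15458 − 13924 = 1534 = 118(131 − 118) = 1534.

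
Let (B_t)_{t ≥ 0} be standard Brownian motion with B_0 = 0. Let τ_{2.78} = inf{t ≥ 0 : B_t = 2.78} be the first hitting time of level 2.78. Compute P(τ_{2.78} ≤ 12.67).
P(τ_{2.78} ≤ 12.67) = 2(1 − Φ(2.78/√12.67)) = 2(1 − Φ(0.7810)) ≈ 0.4348

By the reflection principle for standard BM, P(τ_b ≤ t) = 2 · P(B_t ≥ b). Since B_t ~ N(0, t), P(B_t ≥ 2.78) = 1 − Φ(2.78/√t) = 1 − Φ(2.78/√12.67) = 1 − Φ(0.7810) ≈ 0.21740. Doubling: P(τ_{2.78} ≤ 12.67) ≈ 2 · 0.21740 = 0.43480 ≈ 0.4348.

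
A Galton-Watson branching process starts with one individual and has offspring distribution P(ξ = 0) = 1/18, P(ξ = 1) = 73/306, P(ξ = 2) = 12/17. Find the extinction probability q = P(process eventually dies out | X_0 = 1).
q = 17/216

The pgf is f(s) = 1/18 + 73/306·s + 12/17·s². The extinction probability q is the smallest fixed point of f in [0, 1]. Setting s = f(s):
  12/17·s² + (73/306 − 1)·s + 1/18 = 0
  12/17·s² − (1/18 + 12/17)·s + 1/18 = 0
which factors as (s − 1)·(12/17·s − 1/18) = 0, giving roots s = 1 and s = (1/18)/(12/17) = 17/216.
Mean offspring μ = 73/306 + 2·12/17 = 505/306 > 1 (supercritical), so q < 1. The extinction probability is the smaller root: q = (1/18)/(12/17) = 17/216.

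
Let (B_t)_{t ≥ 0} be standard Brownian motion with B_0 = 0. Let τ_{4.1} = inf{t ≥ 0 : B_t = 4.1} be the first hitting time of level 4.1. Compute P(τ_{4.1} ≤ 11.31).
P(τ_{4.1} ≤ 11.31) = 2(1 − Φ(4.1/√11.31)) = 2(1 − Φ(1.2191)) ≈ 0.2228

By the reflection principle for standard BM, P(τ_b ≤ t) = 2 · P(B_t ≥ b). Since B_t ~ N(0, t), P(B_t ≥ 4.1) = 1 − Φ(4.1/√t) = 1 − Φ(4.1/√11.31) = 1 − Φ(1.2191) ≈ 0.11140. Doubling: P(τ_{4.1} ≤ 11.31) ≈ 2 · 0.11140 = 0.22280 ≈ 0.2228.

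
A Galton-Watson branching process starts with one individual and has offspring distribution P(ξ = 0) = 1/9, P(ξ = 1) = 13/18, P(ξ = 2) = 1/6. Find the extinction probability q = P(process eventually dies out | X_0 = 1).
q = 2/3

The pgf is f(s) = 1/9 + 13/18·s + 1/6·s². The extinction probability q is the smallest fixed point of f in [0, 1]. Setting s = f(s):
  1/6·s² + (13/18 − 1)·s + 1/9 = 0
  1/6·s² − (1/9 + 1/6)·s + 1/9 = 0
which factors as (s − 1)·(1/6·s − 1/9) = 0, giving roots s = 1 and s = (1/9)/(1/6) = 2/3.
Mean offspring μ = 13/18 + 2·1/6 = 19/18 > 1 (supercritical), so q < 1. The extinction probability is the smaller root: q = (1/9)/(1/6) = 2/3.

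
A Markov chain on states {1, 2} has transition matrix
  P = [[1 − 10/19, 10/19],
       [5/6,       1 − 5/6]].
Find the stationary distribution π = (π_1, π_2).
π_1 = 19/31, π_2 = 12/31

Solve πP = π with π_1 + π_2 = 1. From πP = π: π_1 · (1 − 10/19) + π_2 · 5/6 = π_1 ⇒ π_2 · 5/6 = π_1 · 10/19 ⇒ π_2/π_1 = (10/19)/(5/6) = 12/19. Together with π_1 + π_2 = 1:
  π_1 = (5/6)/(10/19 + 5/6) = (5/6)/(155/114) = 19/31,
  π_2 = (10/19)/(10/19 + 5/6) = (10/19)/(155/114) = 12/31.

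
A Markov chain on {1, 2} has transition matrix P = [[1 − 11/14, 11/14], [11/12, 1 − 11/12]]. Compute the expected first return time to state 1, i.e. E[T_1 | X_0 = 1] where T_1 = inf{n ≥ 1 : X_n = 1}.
E[T_1 | X_0 = 1] = 1/π_1 = 13/7

For an irreducible recurrent Markov chain with stationary distribution π, E[T_i | X_0 = i] = 1/π_i (Kac's formula). Here π_1 = (11/12)/(11/14 + 11/12) = (11/12)/(143/84) = 7/13, so E[T_1 | X_0 = 1] = 1/π_1 = (11/14 + 11/12)/(11/12) = (143/84)/(11/12) = 13/7.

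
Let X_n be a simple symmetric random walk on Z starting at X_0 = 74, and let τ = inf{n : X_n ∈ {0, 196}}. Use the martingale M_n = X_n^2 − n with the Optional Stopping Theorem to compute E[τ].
E[τ] = 9028

M_n = X_n^2 − n is a martingale (since E[X_{n+1}^2 | F_n] = X_n^2 + 1). By OST (τ has finite mean in a bounded region), E[M_τ] = E[M_0] = X_0^2 − 0 = 74^2 = 5476. Also E[M_τ] = E[X_τ^2] − E[τ]. The walk exits at 0 or 196, with P(hit 196 first) = 74/196, so E[X_τ^2] = 196^2 · 74/196 + 0 = 14504. Thus E[τ] = E[X_τ^2] − E[M_τ] = 14504 − 5476 = 9028 = 74(196 − 74) = 9028.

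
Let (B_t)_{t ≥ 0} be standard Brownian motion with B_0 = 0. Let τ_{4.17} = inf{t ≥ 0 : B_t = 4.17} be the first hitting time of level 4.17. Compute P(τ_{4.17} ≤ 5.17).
P(τ_{4.17} ≤ 5.17) = 2(1 − Φ(4.17/√5.17)) = 2(1 − Φ(1.8340)) ≈ 0.0667

By the reflection principle for standard BM, P(τ_b ≤ t) = 2 · P(B_t ≥ b). Since B_t ~ N(0, t), P(B_t ≥ 4.17) = 1 − Φ(4.17/√t) = 1 − Φ(4.17/√5.17) = 1 − Φ(1.8340) ≈ 0.03333. Doubling: P(τ_{4.17} ≤ 5.17) ≈ 2 · 0.03333 = 0.06666 ≈ 0.0667.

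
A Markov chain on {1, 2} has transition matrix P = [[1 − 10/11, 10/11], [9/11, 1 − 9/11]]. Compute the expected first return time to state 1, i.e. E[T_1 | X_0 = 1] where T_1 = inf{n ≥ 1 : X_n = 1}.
E[T_1 | X_0 = 1] = 1/π_1 = 19/9

For an irreducible recurrent Markov chain with stationary distribution π, E[T_i | X_0 = i] = 1/π_i (Kac's formula). Here π_1 = (9/11)/(10/11 + 9/11) = (9/11)/(19/11) = 9/19, so E[T_1 | X_0 = 1] = 1/π_1 = (10/11 + 9/11)/(9/11) = (19/11)/(9/11) = 19/9.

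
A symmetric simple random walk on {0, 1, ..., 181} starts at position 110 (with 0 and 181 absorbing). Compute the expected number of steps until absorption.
E[τ | X_0 = 110] = 7810

Let v_k = E[τ | X_0 = k]. Boundary: v_0 = v_181 = 0. Recurrence: v_k = 1 + (v_{k-1} + v_{k+1})/2 for 1 ≤ k ≤ 180. The particular solution to v_k − (v_{k-1} + v_{k+1})/2 = 1 is v_k = −k^2. Adding homogeneous solution A + B k and matching boundaries gives v_k = k (181 − k). Substituting k = 110: v_110 = 110 · 71 = 7810.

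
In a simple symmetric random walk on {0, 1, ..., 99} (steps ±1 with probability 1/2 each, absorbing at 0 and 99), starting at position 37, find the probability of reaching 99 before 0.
P(hit 99 before 0) = 37/99

Let u_k = P(hit 99 before 0 | start at k). Then u_0 = 0, u_99 = 1, and u_k = u_{k-1}/2 + u_{k+1}/2 for 1 ≤ k ≤ 98. This harmonic recurrence is solved by u_k = k/99, giving u_37 = 37/99.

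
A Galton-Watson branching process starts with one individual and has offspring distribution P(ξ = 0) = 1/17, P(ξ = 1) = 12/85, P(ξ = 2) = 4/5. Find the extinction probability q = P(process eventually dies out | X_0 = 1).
q = 5/68

The pgf is f(s) = 1/17 + 12/85·s + 4/5·s². The extinction probability q is the smallest fixed point of f in [0, 1]. Setting s = f(s):
  4/5·s² + (12/85 − 1)·s + 1/17 = 0
  4/5·s² − (1/17 + 4/5)·s + 1/17 = 0
which factors as (s − 1)·(4/5·s − 1/17) = 0, giving roots s = 1 and s = (1/17)/(4/5) = 5/68.
Mean offspring μ = 12/85 + 2·4/5 = 148/85 > 1 (supercritical), so q < 1. The extinction probability is the smaller root: q = (1/17)/(4/5) = 5/68.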